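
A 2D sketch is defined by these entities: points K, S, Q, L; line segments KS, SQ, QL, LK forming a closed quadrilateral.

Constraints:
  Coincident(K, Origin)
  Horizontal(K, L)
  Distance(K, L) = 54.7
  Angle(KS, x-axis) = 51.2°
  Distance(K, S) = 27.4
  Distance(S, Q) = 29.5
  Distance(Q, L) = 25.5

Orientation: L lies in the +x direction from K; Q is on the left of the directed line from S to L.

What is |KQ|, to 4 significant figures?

52.43

K is at the origin; K and L share the same y with |KL| = 54.7 and L in +x, so L = (54.7, 0). KS runs at 51.2° with |KS| = 27.4, so S = (17.17, 21.35). Q is determined by |SQ| = 29.5 and |QL| = 25.5 together: it lies at the intersection of circle(S, 29.5) and circle(L, 25.5). With |SL| = 43.18, the foot of the radical line on SL is 24.14 from S and the perpendicular offset is √(29.5² − 24.14²) = 16.96. Taking the left-of-SL solution: Q = (46.54, 24.16).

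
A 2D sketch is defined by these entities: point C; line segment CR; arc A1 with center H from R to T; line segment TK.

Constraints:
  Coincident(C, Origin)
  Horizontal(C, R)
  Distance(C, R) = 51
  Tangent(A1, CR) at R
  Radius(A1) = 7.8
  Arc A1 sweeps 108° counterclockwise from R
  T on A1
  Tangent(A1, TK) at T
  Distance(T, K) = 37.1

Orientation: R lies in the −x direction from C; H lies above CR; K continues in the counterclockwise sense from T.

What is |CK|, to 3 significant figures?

71.4

On A1, R sits at bearing -90° from H; a 108° counterclockwise sweep puts T at bearing 18°, so T = H + 7.8·(cos 18°, sin 18°) = (-43.6, 10.2). The tangent condition forces HT to be normal to TK, so TK runs along (−sin 18°, cos 18°); with |TK| = 37.1, K = (-55.0, 45.5). Then |CK| = |K − C| = 71.4.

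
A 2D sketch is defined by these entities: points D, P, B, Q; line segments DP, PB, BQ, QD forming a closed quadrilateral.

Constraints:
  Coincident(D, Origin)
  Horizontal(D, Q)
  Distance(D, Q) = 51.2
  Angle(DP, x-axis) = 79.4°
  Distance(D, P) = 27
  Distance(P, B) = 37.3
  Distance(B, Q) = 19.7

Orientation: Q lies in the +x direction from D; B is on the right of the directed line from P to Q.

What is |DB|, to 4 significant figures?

31.50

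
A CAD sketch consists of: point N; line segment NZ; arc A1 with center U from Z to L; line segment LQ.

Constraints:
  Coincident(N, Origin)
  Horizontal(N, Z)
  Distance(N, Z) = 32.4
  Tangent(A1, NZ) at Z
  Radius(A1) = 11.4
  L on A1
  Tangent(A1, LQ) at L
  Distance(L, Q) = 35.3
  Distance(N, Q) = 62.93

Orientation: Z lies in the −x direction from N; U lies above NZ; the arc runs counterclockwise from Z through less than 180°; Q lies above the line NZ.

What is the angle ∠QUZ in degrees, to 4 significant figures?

165.9°

N is at the origin; NZ is horizontal with |NZ| = 32.4 and Z on the −x side, so Z = (-32.40, 0.000). Since A1 is tangent to NZ there, UZ ⟂ NZ, so U = Z + (0, 11.4) = (-32.40, 11.40). Since UL ⟂ LQ (tangency), |UQ| = √(11.4² + 35.3²) = 37.10 regardless of where L sits on A1. So Q lies on both circle(N, 62.93) and circle(U, 37.10); the above-NZ intersection is Q = (-41.41, 47.38). L is the foot of the tangent from Q: L = (-22.73, 17.43).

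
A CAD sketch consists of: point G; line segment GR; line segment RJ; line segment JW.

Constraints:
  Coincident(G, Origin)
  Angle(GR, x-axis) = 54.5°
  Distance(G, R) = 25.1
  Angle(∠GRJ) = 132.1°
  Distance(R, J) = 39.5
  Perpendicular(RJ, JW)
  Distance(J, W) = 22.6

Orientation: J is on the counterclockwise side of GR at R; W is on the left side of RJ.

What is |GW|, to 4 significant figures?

56.47

∠GRJ = 132.1°, so RJ runs at 54.5° + (180° − 132.1°) = 102.4° from the x-axis; with |RJ| = 39.5, J = R + 39.5·(cos 102.4°, sin 102.4°) = (6.094, 59.01). RJ is perpendicular to JW; with |JW| = 22.6 on the left of RJ, W = J + 22.6·(-0.9767, -0.2147) = (-15.98, 54.16). Then |GW| = |W − G| = 56.47.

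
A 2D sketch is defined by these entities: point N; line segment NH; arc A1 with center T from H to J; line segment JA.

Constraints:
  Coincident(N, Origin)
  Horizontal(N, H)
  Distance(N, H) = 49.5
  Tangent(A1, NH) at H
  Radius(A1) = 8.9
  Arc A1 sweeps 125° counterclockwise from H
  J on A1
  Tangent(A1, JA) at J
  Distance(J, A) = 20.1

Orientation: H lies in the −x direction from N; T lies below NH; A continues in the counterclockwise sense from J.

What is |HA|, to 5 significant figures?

30.763

N is at the origin; NH is horizontal with |NH| = 49.5 and H on the −x side, so H = (-49.500, 0.0000). Tangency of A1 to NH means the radius TH is perpendicular to NH, so T = H + (0, -8.9) = (-49.500, -8.9000). On A1, H sits at bearing 90° from T; a 125° counterclockwise sweep puts J at bearing 215°, so J = T + 8.9·(cos 215°, sin 215°) = (-56.790, -14.005). Tangency of A1 to JA means the radius TJ is perpendicular to JA, so JA runs along (−sin 215°, cos 215°); with |JA| = 20.1, A = (-45.262, -30.470). Then |HA| = |A − H| = 30.763.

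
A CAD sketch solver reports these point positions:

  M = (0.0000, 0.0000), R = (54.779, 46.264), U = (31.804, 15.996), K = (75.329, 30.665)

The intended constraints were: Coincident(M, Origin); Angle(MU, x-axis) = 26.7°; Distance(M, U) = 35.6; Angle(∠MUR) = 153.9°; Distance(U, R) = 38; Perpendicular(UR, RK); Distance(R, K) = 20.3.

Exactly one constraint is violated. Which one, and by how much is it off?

Distance(R, K) = 20.3 — off by 5.50.

M = (0.00, 0.00) ✓; MU at 26.70° ✓; |MU| = 35.60 ✓; ∠MUR = 153.9° ✓; |UR| = 38.00 ✓; ∠(UR, RK) = 90.00° ✓; |RK| = 25.80 ✗.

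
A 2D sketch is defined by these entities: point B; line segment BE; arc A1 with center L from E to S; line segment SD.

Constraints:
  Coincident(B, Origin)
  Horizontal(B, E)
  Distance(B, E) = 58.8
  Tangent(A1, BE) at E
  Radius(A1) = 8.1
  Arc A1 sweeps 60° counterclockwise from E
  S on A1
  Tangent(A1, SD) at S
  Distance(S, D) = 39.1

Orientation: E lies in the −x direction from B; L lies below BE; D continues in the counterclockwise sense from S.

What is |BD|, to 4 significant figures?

93.40

On A1, E sits at bearing 90° from L; a 60° counterclockwise sweep puts S at bearing 150°, so S = L + 8.1·(cos 150°, sin 150°) = (-65.81, -4.050). The tangent condition forces LS to be normal to SD, so SD runs along (−sin 150°, cos 150°); with |SD| = 39.1, D = (-85.36, -37.91). Then |BD| = |D − B| = 93.40.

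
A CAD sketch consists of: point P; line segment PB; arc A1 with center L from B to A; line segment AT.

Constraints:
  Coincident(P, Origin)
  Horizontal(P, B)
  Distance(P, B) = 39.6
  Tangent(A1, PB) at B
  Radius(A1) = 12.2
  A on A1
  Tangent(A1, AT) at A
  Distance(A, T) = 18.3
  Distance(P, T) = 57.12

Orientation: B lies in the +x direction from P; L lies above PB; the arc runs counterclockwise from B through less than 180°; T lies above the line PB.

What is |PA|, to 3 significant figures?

53.6

Checks: ∠(LB, BP) = 90.00° ✓; |LB| = 12.20 ✓; |LA| = 12.20 ✓; ∠(LA, AT) = 90.00° ✓; |AT| = 18.30 ✓; |PT| = 57.12 ✓.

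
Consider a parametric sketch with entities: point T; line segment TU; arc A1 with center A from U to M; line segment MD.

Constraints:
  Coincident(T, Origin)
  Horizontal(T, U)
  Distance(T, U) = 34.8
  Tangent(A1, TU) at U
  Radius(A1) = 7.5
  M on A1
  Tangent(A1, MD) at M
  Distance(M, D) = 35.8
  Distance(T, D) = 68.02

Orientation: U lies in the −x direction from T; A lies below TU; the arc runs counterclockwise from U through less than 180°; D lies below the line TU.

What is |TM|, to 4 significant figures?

41.69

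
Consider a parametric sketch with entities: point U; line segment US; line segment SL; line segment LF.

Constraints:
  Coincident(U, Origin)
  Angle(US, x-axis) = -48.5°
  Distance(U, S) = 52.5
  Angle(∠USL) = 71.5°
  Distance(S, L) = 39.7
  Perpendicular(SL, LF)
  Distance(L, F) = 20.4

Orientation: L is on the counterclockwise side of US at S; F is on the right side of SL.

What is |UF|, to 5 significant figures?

73.872

U is at the origin; US runs at -48.5° with length 52.5, so S = 52.5·(cos -48.5°, sin -48.5°) = (34.788, -39.320). ∠USL = 71.5°, so SL runs at -48.5° + (180° − 71.5°) = 60.000° from the x-axis; with |SL| = 39.7, L = S + 39.7·(cos 60.000°, sin 60.000°) = (54.638, -4.9390). SL is perpendicular to LF; with |LF| = 20.4 on the right of SL, F = L + 20.4·(0.86603, -0.50000) = (72.304, -15.139). Then |UF| = |F − U| = 73.872.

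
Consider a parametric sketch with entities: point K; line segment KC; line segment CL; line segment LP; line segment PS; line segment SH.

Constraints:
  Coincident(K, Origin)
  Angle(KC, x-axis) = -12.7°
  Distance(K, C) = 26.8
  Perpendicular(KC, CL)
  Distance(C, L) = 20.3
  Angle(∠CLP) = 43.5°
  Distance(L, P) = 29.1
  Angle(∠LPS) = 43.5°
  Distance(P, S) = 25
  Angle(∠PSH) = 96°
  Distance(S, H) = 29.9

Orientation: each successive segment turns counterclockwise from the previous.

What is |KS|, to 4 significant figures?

31.74

K is at the origin; KC runs at -12.7° with length 26.8, so C = (26.14, -5.892). KC is perpendicular to CL, so CL runs at 77.30°; with |CL| = 20.3, L = (30.61, 13.91). ∠CLP = 43.5° gives LP at -146.2° from the x-axis; with |LP| = 29.1, P = (6.426, -2.277). ∠LPS = 43.5° gives PS at -9.700° from the x-axis; with |PS| = 25.0, S = (31.07, -6.489). Then |KS| = |S − K| = 31.74.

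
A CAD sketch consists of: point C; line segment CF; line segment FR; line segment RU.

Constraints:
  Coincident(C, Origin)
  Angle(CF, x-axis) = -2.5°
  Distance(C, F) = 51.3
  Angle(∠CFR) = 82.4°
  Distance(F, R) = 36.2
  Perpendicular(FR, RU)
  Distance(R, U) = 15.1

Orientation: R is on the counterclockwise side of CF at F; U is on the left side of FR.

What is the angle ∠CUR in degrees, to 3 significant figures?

141°

C is at the origin; CF runs at -2.5° with length 51.3, so F = 51.3·(cos -2.5°, sin -2.5°) = (51.3, -2.24). ∠CFR = 82.4°, so FR runs at -2.5° + (180° − 82.4°) = 95.1° from the x-axis; with |FR| = 36.2, R = F + 36.2·(cos 95.1°, sin 95.1°) = (48.0, 33.8). FR is perpendicular to RU; with |RU| = 15.1 on the left of FR, U = R + 15.1·(-0.996, -0.0889) = (33.0, 32.5). Then cos ∠CUR = UC·UR / (|UC||UR|), giving 141°.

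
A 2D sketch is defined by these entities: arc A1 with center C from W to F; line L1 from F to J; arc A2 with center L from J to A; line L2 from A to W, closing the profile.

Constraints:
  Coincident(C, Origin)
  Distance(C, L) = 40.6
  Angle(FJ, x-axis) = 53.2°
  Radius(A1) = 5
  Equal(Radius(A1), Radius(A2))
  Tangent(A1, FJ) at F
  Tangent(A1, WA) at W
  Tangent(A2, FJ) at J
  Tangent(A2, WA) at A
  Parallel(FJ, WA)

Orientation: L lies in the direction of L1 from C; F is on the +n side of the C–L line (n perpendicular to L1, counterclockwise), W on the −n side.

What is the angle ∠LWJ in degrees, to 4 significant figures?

6.816°

Tangency of A1 to both parallel lines with radius 5.0 puts F and W at C ± 5.0·n: F = (-4.004, 2.995), W = (4.004, -2.995). Equal radii place J and A the same way about L: J = L + 5.0·n = (20.32, 35.50), A = L − 5.0·n = (28.32, 29.51). Then cos ∠LWJ = WL·WJ / (|WL||WJ|), giving 6.816°.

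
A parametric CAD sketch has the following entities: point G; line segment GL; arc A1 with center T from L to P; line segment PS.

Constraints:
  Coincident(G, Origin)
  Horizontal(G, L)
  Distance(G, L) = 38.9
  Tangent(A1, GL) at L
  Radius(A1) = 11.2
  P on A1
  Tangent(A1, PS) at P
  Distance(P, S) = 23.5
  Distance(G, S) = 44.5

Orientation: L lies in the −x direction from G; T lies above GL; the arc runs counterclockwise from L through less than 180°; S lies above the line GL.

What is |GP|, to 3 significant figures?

29.9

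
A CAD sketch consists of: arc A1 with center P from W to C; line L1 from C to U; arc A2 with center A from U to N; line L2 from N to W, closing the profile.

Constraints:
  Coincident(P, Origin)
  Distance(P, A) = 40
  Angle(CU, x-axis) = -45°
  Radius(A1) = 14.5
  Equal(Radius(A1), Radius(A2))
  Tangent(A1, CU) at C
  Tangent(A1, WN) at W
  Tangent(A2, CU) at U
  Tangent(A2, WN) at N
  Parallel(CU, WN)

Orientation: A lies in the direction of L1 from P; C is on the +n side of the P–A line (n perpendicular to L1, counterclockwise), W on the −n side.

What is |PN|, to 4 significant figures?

42.55

Tangency of A1 to both parallel lines with radius 14.5 puts C and W at P ± 14.5·n: C = (10.25, 10.25), W = (-10.25, -10.25). Equal radii place U and N the same way about A: U = A + 14.5·n = (38.54, -18.03), N = A − 14.5·n = (18.03, -38.54). Then |PN| = |N − P| = 42.55.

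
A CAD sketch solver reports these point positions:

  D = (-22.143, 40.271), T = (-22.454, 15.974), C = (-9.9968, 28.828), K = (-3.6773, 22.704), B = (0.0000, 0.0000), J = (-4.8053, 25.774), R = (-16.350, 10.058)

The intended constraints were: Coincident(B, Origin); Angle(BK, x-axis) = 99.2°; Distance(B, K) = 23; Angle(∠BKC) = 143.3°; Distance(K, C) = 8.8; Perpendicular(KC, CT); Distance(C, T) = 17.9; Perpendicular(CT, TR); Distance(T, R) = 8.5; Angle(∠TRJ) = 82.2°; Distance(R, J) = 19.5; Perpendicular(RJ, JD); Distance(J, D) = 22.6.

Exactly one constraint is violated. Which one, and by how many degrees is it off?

Perpendicular(RJ, JD) — off by 3.60°.

B = (0.00, 0.00) ✓; BK at 99.20° ✓; |BK| = 23.00 ✓; ∠BKC = 143.3° ✓; |KC| = 8.800 ✓; ∠(KC, CT) = 90.00° ✓; |CT| = 17.90 ✓; ∠(CT, TR) = 90.00° ✓; |TR| = 8.500 ✓; ∠TRJ = 82.20° ✓; |RJ| = 19.50 ✓; ∠(RJ, JD) = 86.40° ✗; |JD| = 22.60 ✓.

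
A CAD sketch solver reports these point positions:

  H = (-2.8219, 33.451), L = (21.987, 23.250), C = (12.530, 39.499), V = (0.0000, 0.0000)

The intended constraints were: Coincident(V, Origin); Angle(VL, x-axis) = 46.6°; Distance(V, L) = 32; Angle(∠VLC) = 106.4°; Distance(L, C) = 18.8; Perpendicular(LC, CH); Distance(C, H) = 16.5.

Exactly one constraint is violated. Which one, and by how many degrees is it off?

Perpendicular(LC, CH) — off by 8.70°.

V = (0.00, 0.00) ✓; VL at 46.60° ✓; |VL| = 32.00 ✓; ∠VLC = 106.4° ✓; |LC| = 18.80 ✓; ∠(LC, CH) = 81.30° ✗; |CH| = 16.50 ✓.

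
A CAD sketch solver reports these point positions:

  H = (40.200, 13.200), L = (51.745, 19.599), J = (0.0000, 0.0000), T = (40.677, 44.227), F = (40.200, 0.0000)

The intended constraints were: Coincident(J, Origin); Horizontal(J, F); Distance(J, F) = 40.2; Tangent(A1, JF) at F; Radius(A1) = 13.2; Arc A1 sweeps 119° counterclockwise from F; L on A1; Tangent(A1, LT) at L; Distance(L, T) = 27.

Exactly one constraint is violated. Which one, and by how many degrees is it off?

Tangent(A1, LT) at L — off by 4.80°.

J = (0.00, 0.00) ✓; J.y = 0.00, F.y = 0.00 ✓; |JF| = 40.20 ✓; ∠(HF, FJ) = 90.00° ✓; |HF| = 13.20 ✓; bearing(H→L) − bearing(H→F) = 119.0° ✓; |HL| = 13.20 ✓; ∠(HL, LT) = 94.80° ✗; |LT| = 27.00 ✓.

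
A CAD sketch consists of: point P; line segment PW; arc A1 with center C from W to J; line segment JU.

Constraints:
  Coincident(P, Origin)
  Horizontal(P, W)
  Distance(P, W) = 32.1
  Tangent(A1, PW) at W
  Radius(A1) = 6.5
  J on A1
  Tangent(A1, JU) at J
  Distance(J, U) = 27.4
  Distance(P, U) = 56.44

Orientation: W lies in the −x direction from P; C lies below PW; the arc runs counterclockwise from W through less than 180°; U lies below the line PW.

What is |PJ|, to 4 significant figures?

38.40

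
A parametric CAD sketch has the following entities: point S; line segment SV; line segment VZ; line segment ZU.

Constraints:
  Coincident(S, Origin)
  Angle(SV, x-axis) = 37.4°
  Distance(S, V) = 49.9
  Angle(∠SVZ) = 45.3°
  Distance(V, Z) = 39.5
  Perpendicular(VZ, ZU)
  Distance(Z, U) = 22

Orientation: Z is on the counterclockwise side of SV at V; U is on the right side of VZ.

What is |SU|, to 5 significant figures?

57.637

S is at the origin; SV runs at 37.4° with length 49.9, so V = 49.9·(cos 37.4°, sin 37.4°) = (39.641, 30.308). ∠SVZ = 45.3°, so VZ runs at 37.4° + (180° − 45.3°) = 172.10° from the x-axis; with |VZ| = 39.5, Z = V + 39.5·(cos 172.10°, sin 172.10°) = (0.51617, 35.737). The perpendicularity gives ZU at right angles to VZ; with |ZU| = 22.0 on the right of VZ, U = Z + 22.0·(0.13744, 0.99051) = (3.5399, 57.528). Then |SU| = |U − S| = 57.637.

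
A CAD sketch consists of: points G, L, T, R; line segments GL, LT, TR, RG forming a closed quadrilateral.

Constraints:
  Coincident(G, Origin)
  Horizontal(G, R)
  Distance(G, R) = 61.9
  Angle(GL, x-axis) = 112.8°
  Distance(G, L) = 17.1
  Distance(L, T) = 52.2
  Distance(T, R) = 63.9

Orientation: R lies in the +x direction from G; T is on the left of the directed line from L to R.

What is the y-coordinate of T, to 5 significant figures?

54.436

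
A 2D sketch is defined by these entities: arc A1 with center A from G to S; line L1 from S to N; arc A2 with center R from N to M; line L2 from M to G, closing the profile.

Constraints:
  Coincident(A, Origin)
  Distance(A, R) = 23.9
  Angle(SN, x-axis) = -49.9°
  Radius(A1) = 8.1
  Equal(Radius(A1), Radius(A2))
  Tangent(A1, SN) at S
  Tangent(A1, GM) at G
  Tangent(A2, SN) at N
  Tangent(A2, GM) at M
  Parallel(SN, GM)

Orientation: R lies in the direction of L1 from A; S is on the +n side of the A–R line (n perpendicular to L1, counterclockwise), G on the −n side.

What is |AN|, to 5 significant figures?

25.235

The slot axis is L1's direction at -49.9°, so u = (cos -49.9°, sin -49.9°) = (0.64412, -0.76492) and n = (−sin -49.9°, cos -49.9°) = (0.76492, 0.64412). A is at the origin and R lies 23.9 along u from A, so R = 23.9·u = (15.395, -18.282). Tangency of A1 to both parallel lines with radius 8.1 puts S and G at A ± 8.1·n: S = (6.1959, 5.2174), G = (-6.1959, -5.2174). Equal radii place N and M the same way about R: N = R + 8.1·n = (21.590, -13.064), M = R − 8.1·n = (9.1987, -23.499). Then |AN| = |N − A| = 25.235.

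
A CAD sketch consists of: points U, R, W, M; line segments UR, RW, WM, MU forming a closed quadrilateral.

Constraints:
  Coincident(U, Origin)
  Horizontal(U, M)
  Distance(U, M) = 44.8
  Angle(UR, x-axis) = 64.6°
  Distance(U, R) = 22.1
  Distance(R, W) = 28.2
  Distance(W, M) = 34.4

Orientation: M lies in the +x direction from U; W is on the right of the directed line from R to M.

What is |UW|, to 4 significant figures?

14.01

Checks: |RW| = 28.20 ✓; |WM| = 34.40 ✓.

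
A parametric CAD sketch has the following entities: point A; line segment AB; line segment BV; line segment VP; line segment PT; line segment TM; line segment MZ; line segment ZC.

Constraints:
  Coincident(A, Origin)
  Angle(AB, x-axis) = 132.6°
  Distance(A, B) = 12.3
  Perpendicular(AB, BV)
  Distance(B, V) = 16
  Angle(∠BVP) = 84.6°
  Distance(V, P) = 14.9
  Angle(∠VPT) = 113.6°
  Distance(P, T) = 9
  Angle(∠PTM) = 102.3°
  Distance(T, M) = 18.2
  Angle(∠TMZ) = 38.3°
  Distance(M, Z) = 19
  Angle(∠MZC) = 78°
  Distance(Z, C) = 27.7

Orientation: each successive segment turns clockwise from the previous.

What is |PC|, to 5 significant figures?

22.965

∠TMZ = 38.3° gives MZ at 21.400° from the x-axis; with |MZ| = 19.0, Z = (8.3458, 12.383). ∠MZC = 78.0° gives ZC at -80.600° from the x-axis; with |ZC| = 27.7, C = (12.870, -14.945). Then |PC| = |C − P| = 22.965.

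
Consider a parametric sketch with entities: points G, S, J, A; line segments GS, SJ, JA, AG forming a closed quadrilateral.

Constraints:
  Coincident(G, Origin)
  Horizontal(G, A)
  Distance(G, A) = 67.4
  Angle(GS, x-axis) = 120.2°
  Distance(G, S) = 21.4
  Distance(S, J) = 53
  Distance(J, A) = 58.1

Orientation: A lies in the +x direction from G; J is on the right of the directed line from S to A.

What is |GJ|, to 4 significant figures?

31.60

Checks: |SJ| = 53.00 ✓; |JA| = 58.10 ✓.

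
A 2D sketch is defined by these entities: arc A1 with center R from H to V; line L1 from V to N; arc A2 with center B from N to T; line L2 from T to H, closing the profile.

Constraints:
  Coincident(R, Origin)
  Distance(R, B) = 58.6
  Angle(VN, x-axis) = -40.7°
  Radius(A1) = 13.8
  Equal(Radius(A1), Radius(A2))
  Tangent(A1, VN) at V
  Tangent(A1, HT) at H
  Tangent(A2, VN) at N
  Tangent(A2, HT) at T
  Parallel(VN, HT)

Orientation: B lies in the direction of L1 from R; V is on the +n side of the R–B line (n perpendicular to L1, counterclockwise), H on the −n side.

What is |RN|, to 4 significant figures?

60.20

The slot axis is L1's direction at -40.7°, so u = (cos -40.7°, sin -40.7°) = (0.7581, -0.6521) and n = (−sin -40.7°, cos -40.7°) = (0.6521, 0.7581). R is at the origin and B lies 58.6 along u from R, so B = 58.6·u = (44.43, -38.21). Tangency of A1 to both parallel lines with radius 13.8 puts V and H at R ± 13.8·n: V = (8.999, 10.46), H = (-8.999, -10.46). Equal radii place N and T the same way about B: N = B + 13.8·n = (53.43, -27.75), T = B − 13.8·n = (35.43, -48.68). Then |RN| = |N − R| = 60.20.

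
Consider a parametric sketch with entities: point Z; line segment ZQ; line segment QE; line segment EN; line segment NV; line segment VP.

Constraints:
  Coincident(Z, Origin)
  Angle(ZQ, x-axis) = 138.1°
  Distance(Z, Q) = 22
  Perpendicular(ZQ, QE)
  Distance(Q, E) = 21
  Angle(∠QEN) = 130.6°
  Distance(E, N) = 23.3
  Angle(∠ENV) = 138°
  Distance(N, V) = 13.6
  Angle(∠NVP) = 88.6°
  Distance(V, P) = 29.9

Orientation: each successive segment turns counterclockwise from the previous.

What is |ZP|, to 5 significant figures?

9.8413

Z is at the origin; ZQ runs at 138.1° with length 22.0, so Q = (-16.375, 14.692). ZQ is perpendicular to QE, so QE runs at -131.90°; with |QE| = 21.0, E = (-30.399, -0.93823). ∠QEN = 130.6° gives EN at -82.500° from the x-axis; with |EN| = 23.3, N = (-27.358, -24.039). ∠ENV = 138.0° gives NV at -40.500° from the x-axis; with |NV| = 13.6, V = (-17.017, -32.871). ∠NVP = 88.6° gives VP at 50.900° from the x-axis; with |VP| = 29.9, P = (1.8407, -9.6676). Then |ZP| = |P − Z| = 9.8413.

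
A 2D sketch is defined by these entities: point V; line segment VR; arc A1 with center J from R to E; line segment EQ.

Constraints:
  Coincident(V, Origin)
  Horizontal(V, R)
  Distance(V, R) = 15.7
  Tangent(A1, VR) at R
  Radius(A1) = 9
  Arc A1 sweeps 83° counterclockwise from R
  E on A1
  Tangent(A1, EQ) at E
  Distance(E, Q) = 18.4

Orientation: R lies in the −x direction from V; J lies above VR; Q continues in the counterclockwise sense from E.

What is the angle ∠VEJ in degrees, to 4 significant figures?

137.6°

Since A1 is tangent to VR there, JR ⟂ VR, so J = R + (0, 9) = (-15.70, 9.000). On A1, R sits at bearing -90° from J; an 83° counterclockwise sweep puts E at bearing -7°, so E = J + 9.0·(cos -7°, sin -7°) = (-6.767, 7.903). Then cos ∠VEJ = EV·EJ / (|EV||EJ|), giving 137.6°.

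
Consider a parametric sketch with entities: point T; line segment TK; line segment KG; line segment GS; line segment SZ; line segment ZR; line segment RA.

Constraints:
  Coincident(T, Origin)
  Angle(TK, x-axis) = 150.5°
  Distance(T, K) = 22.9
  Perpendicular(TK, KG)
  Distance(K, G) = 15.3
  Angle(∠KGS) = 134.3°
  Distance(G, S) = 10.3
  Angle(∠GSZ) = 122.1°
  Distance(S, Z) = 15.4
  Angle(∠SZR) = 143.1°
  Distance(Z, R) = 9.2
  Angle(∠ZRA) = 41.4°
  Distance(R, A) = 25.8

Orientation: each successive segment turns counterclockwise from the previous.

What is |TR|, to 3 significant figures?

12.9

T is at the origin; TK runs at 150.5° with length 22.9, so K = (-19.9, 11.3). TK is perpendicular to KG, so KG runs at -120°; with |KG| = 15.3, G = (-27.5, -2.04). ∠KGS = 134.3° gives GS at -73.8° from the x-axis; with |GS| = 10.3, S = (-24.6, -11.9). ∠GSZ = 122.1° gives SZ at -15.9° from the x-axis; with |SZ| = 15.4, Z = (-9.78, -16.1). ∠SZR = 143.1° gives ZR at 21.0° from the x-axis; with |ZR| = 9.2, R = (-1.19, -12.9). Then |TR| = |R − T| = 12.9.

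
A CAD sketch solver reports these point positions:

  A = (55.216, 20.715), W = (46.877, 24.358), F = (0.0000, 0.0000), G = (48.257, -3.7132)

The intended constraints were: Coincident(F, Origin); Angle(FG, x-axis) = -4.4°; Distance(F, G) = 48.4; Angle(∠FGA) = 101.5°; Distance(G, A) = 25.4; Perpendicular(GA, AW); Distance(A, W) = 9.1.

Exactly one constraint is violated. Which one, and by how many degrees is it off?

Perpendicular(GA, AW) — off by 7.70°.

F = (0.00, 0.00) ✓; FG at -4.400° ✓; |FG| = 48.40 ✓; ∠FGA = 101.5° ✓; |GA| = 25.40 ✓; ∠(GA, AW) = 82.30° ✗; |AW| = 9.100 ✓.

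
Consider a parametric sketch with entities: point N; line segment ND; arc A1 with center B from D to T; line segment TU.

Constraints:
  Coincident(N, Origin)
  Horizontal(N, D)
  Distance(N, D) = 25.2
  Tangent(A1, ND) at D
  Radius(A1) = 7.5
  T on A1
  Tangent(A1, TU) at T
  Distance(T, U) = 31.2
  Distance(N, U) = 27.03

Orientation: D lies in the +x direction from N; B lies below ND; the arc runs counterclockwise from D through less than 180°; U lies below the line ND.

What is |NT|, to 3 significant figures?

19.6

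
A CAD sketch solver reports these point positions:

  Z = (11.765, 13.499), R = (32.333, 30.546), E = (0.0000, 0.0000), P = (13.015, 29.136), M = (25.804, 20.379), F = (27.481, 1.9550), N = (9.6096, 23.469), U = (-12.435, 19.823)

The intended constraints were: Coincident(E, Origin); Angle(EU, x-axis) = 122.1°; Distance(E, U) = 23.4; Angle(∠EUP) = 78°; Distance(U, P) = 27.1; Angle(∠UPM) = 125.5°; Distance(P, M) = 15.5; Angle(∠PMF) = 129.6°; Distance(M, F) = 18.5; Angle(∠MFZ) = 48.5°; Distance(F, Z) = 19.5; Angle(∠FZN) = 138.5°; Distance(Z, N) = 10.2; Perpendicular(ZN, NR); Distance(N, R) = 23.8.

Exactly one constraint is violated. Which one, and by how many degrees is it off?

Perpendicular(ZN, NR) — off by 5.10°.

E = (0.00, 0.00) ✓; EU at 122.1° ✓; |EU| = 23.40 ✓; ∠EUP = 78.00° ✓; |UP| = 27.10 ✓; ∠UPM = 125.5° ✓; |PM| = 15.50 ✓; ∠PMF = 129.6° ✓; |MF| = 18.50 ✓; ∠MFZ = 48.50° ✓; |FZ| = 19.50 ✓; ∠FZN = 138.5° ✓; |ZN| = 10.20 ✓; ∠(ZN, NR) = 84.90° ✗; |NR| = 23.80 ✓.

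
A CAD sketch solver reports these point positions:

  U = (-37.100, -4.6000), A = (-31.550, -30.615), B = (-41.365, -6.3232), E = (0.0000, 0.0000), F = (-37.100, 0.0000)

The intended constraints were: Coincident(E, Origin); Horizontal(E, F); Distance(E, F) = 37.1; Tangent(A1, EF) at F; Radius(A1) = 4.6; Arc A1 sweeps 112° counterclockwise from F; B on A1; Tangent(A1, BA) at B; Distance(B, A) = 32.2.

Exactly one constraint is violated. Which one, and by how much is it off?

Distance(B, A) = 32.2 — off by 6.00.

E = (0.00, 0.00) ✓; E.y = 0.00, F.y = 0.00 ✓; |EF| = 37.10 ✓; ∠(UF, FE) = 90.00° ✓; |UF| = 4.600 ✓; bearing(U→B) − bearing(U→F) = 112.0° ✓; |UB| = 4.600 ✓; ∠(UB, BA) = 90.00° ✓; |BA| = 26.20 ✗.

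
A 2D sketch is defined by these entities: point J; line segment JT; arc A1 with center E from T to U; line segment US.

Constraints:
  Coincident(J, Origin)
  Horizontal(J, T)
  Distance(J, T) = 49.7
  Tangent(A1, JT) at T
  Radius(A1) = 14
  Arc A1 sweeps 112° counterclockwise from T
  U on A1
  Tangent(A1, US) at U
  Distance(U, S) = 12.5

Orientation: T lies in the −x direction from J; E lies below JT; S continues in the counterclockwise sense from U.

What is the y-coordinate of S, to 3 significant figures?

-30.8

J is at the origin; J and T share the same y with |JT| = 49.7 and T on the −x side, so T = (-49.7, 0.00). A1 meets JT tangentially, so ET is at right angles to JT, so E = T + (0, -14) = (-49.7, -14.0). On A1, T sits at bearing 90° from E; a 112° counterclockwise sweep puts U at bearing 202°, so U = E + 14.0·(cos 202°, sin 202°) = (-62.7, -19.2). Tangency of A1 to US means the radius EU is perpendicular to US, so US runs along (−sin 202°, cos 202°); with |US| = 12.5, S = (-58.0, -30.8). So S.y = -30.8.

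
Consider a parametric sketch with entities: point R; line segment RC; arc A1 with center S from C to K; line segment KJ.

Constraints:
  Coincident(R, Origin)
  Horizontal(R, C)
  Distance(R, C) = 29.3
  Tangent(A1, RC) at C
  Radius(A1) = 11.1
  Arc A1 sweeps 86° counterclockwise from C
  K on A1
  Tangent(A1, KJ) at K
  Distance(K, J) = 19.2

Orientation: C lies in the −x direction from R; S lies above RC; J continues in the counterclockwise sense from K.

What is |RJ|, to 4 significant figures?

33.97

On A1, C sits at bearing -90° from S; an 86° counterclockwise sweep puts K at bearing -4°, so K = S + 11.1·(cos -4°, sin -4°) = (-18.23, 10.33). A1 meets KJ tangentially, so SK is at right angles to KJ, so KJ runs along (−sin -4°, cos -4°); with |KJ| = 19.2, J = (-16.89, 29.48). Then |RJ| = |J − R| = 33.97.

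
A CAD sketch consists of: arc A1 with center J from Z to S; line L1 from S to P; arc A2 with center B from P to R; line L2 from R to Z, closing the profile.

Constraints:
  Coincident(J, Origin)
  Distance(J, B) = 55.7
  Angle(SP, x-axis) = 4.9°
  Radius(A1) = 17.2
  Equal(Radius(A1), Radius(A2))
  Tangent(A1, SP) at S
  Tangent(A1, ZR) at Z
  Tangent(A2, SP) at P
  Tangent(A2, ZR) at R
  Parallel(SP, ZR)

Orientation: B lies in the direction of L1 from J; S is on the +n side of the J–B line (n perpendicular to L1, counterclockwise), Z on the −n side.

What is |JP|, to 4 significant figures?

58.30

Tangency of A1 to both parallel lines with radius 17.2 puts S and Z at J ± 17.2·n: S = (-1.469, 17.14), Z = (1.469, -17.14). Equal radii place P and R the same way about B: P = B + 17.2·n = (54.03, 21.89), R = B − 17.2·n = (56.97, -12.38). Then |JP| = |P − J| = 58.30.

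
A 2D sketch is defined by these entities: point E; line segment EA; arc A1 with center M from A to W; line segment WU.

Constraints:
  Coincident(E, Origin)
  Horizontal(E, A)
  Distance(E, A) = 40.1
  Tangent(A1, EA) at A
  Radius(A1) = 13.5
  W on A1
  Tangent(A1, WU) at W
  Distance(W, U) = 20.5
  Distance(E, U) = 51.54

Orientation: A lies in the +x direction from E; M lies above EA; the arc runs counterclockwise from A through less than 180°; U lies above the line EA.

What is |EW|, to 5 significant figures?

54.760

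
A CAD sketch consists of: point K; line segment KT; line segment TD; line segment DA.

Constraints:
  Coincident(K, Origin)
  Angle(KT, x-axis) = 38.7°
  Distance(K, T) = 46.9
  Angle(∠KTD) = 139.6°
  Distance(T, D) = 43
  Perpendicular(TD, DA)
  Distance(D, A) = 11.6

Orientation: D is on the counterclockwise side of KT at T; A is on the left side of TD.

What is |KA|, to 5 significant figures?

80.929

K is at the origin; KT runs at 38.7° with length 46.9, so T = 46.9·(cos 38.7°, sin 38.7°) = (36.602, 29.324). ∠KTD = 139.6°, so TD runs at 38.7° + (180° − 139.6°) = 79.100° from the x-axis; with |TD| = 43.0, D = T + 43.0·(cos 79.100°, sin 79.100°) = (44.733, 71.548). TD is perpendicular to DA; with |DA| = 11.6 on the left of TD, A = D + 11.6·(-0.98196, 0.18910) = (33.343, 73.742). Then |KA| = |A − K| = 80.929.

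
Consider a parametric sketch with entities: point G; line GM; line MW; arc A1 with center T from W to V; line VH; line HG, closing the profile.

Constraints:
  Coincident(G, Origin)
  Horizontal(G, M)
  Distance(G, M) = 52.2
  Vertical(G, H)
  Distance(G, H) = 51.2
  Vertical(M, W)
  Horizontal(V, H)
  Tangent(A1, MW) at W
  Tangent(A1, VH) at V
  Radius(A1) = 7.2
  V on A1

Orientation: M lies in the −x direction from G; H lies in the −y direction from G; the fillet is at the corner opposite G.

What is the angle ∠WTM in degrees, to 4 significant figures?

80.71°

The virtual corner opposite G is at (-52.20, -51.20). A1 meets MW tangentially, so TW is at right angles to MW and since A1 is tangent to VH there, TV ⟂ VH, with radius 7.2, so the center T sits 7.2 in from both sides at T = (-45.00, -44.00). That places the tangent points at W = (-52.20, -44.00) on MW and V = (-45.00, -51.20) on VH. Then cos ∠WTM = TW·TM / (|TW||TM|), giving 80.71°.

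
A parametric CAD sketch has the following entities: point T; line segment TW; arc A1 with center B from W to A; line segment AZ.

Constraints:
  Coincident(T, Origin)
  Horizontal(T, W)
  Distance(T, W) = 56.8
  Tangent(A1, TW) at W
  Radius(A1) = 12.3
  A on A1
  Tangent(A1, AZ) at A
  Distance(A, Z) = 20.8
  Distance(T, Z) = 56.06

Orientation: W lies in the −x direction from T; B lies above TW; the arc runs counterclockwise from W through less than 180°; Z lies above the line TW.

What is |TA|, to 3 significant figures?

46.3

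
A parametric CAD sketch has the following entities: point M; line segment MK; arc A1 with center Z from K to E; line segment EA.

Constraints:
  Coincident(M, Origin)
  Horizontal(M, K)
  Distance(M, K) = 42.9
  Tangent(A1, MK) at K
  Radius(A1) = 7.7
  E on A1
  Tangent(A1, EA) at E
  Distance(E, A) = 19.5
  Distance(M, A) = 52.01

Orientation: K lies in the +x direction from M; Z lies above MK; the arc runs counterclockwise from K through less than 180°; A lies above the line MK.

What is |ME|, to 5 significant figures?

51.186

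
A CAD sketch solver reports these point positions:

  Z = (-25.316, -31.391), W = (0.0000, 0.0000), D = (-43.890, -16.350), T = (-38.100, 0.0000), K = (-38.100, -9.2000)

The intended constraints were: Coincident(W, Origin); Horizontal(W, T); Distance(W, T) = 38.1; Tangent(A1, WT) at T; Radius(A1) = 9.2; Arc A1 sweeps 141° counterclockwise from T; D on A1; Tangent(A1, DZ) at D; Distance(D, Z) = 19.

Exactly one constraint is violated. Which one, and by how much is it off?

Distance(D, Z) = 19 — off by 4.90.

W = (0.00, 0.00) ✓; W.y = 0.00, T.y = 0.00 ✓; |WT| = 38.10 ✓; ∠(KT, TW) = 90.00° ✓; |KT| = 9.200 ✓; bearing(K→D) − bearing(K→T) = 141.0° ✓; |KD| = 9.200 ✓; ∠(KD, DZ) = 90.00° ✓; |DZ| = 23.90 ✗.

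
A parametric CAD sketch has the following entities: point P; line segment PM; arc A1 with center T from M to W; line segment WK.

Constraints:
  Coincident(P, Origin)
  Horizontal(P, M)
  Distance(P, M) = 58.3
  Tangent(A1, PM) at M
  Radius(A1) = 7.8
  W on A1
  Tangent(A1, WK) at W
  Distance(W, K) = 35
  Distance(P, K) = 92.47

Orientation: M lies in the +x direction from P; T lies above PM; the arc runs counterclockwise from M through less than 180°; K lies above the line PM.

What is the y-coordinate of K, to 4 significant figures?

27.43

Checks: |TW| = 7.800 ✓; ∠(TW, WK) = 90.00° ✓; |WK| = 35.00 ✓; |PK| = 92.47 ✓.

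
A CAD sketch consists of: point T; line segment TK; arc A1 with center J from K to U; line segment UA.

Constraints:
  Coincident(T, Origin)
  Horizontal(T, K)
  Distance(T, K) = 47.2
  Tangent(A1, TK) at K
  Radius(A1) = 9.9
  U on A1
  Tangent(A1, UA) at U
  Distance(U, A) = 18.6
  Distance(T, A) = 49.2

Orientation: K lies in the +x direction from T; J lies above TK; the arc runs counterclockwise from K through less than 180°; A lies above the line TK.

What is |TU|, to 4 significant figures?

56.37

Checks: ∠(JK, KT) = 90.00° ✓; |JK| = 9.900 ✓; |JU| = 9.900 ✓; ∠(JU, UA) = 90.00° ✓; |UA| = 18.60 ✓; |TA| = 49.20 ✓.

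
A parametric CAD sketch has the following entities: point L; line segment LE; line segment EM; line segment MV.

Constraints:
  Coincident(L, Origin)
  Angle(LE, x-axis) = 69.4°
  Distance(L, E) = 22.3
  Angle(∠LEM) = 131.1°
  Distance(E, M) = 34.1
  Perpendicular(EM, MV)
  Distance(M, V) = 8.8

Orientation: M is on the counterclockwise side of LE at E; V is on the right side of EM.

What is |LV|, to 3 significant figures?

55.1

∠LEM = 131.1°, so EM runs at 69.4° + (180° − 131.1°) = 118° from the x-axis; with |EM| = 34.1, M = E + 34.1·(cos 118°, sin 118°) = (-8.32, 50.9). EM ⟂ MV; with |MV| = 8.8 on the right of EM, V = M + 8.8·(0.880, 0.474) = (-0.572, 55.1). Then |LV| = |V − L| = 55.1.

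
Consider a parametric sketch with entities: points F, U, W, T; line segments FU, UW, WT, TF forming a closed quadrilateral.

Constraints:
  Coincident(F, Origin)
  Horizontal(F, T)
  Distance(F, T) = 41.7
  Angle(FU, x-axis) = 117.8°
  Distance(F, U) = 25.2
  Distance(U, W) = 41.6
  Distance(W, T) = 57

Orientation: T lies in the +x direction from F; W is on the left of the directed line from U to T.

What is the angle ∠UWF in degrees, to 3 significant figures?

26.2°

Checks: |UW| = 41.60 ✓; |WT| = 57.00 ✓.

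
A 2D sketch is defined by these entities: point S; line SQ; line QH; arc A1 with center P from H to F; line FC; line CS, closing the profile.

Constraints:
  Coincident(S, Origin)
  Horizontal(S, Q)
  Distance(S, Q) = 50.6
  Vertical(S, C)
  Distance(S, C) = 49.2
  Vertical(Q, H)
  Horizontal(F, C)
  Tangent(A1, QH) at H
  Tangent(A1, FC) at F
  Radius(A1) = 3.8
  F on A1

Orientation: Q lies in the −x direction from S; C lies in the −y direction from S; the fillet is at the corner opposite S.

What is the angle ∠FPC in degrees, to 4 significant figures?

85.36°

The virtual corner opposite S is at (-50.60, -49.20). Tangency of A1 to QH means the radius PH is perpendicular to QH and tangency of A1 to FC means the radius PF is perpendicular to FC, with radius 3.8, so the center P sits 3.8 in from both sides at P = (-46.80, -45.40). That places the tangent points at H = (-50.60, -45.40) on QH and F = (-46.80, -49.20) on FC. Then cos ∠FPC = PF·PC / (|PF||PC|), giving 85.36°.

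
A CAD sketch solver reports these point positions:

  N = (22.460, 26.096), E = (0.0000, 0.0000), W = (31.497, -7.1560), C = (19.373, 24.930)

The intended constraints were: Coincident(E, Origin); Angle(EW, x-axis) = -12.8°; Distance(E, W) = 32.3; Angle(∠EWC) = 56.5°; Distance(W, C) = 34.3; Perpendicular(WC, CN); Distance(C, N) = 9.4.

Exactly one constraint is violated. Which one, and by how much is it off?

Distance(C, N) = 9.4 — off by 6.10.

E = (0.00, 0.00) ✓; EW at -12.80° ✓; |EW| = 32.30 ✓; ∠EWC = 56.50° ✓; |WC| = 34.30 ✓; ∠(WC, CN) = 90.01° ✓; |CN| = 3.300 ✗.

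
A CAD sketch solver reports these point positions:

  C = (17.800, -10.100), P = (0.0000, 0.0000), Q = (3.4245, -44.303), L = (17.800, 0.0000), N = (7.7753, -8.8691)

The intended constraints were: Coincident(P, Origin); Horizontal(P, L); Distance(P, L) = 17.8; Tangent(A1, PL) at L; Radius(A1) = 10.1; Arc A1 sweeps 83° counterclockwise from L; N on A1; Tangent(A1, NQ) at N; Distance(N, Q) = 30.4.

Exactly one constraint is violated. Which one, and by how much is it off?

Distance(N, Q) = 30.4 — off by 5.30.

P = (0.00, 0.00) ✓; P.y = 0.00, L.y = 0.00 ✓; |PL| = 17.80 ✓; ∠(CL, LP) = 90.00° ✓; |CL| = 10.10 ✓; bearing(C→N) − bearing(C→L) = 83.00° ✓; |CN| = 10.10 ✓; ∠(CN, NQ) = 90.00° ✓; |NQ| = 35.70 ✗.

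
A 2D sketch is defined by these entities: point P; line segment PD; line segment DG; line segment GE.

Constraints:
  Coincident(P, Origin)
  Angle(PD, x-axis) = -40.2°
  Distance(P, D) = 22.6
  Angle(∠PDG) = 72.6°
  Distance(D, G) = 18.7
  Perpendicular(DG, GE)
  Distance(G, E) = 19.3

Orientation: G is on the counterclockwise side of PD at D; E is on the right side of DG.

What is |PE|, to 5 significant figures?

42.575

P is at the origin; PD runs at -40.2° with length 22.6, so D = 22.6·(cos -40.2°, sin -40.2°) = (17.262, -14.587). ∠PDG = 72.6°, so DG runs at -40.2° + (180° − 72.6°) = 67.200° from the x-axis; with |DG| = 18.7, G = D + 18.7·(cos 67.200°, sin 67.200°) = (24.508, 2.6515). DG is perpendicular to GE; with |GE| = 19.3 on the right of DG, E = G + 19.3·(0.92186, -0.38752) = (42.300, -4.8276). Then |PE| = |E − P| = 42.575.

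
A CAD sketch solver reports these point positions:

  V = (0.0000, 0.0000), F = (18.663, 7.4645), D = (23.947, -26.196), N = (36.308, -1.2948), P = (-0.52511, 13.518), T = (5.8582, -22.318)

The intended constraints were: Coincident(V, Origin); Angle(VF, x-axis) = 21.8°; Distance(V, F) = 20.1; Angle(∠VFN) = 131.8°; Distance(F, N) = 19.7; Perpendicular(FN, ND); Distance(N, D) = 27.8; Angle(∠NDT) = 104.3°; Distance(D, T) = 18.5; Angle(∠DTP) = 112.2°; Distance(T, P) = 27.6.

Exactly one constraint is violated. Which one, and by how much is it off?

Distance(T, P) = 27.6 — off by 8.80.

V = (0.00, 0.00) ✓; VF at 21.80° ✓; |VF| = 20.10 ✓; ∠VFN = 131.8° ✓; |FN| = 19.70 ✓; ∠(FN, ND) = 90.00° ✓; |ND| = 27.80 ✓; ∠NDT = 104.3° ✓; |DT| = 18.50 ✓; ∠DTP = 112.2° ✓; |TP| = 36.40 ✗.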